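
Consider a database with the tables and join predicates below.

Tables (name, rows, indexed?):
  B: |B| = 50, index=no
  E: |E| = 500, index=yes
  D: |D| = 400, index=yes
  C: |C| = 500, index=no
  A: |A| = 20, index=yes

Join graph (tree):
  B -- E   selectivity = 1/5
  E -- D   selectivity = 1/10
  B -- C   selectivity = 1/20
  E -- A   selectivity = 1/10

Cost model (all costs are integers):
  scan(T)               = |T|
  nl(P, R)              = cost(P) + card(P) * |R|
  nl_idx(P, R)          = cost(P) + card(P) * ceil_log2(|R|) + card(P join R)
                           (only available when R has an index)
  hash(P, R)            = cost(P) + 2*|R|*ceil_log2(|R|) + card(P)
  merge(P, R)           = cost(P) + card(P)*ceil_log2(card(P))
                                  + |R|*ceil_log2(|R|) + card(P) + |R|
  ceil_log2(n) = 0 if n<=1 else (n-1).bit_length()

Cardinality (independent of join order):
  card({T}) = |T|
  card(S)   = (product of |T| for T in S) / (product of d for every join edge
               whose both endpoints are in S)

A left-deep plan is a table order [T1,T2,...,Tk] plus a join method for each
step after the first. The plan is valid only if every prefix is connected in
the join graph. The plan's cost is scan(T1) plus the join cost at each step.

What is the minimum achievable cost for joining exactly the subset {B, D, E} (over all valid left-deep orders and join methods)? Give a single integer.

13800

Selinger DP over subsets of {B,D,E}:
  {B}: scan cost=50, card=50
  {E}: scan cost=500, card=500
  {D}: scan cost=400, card=400
  {BE}: card=5000; try (B,hash)→1600, (E,merge)→5400, (E,nl_idx)→5500, (B,merge)→5850, (E,hash)→9100, (E,nl)→25050 …(+1); best=1600 via (B,hash)
  {DE}: card=20000; try (D,hash)→8200, (E,merge)→9400, (D,merge)→9500, (E,hash)→9800, (E,nl_idx)→24000, (D,nl_idx)→25000 …(+2); best=8200 via (D,hash)
  {BDE}: card=200000; try (D,hash)→13800, (B,hash)→28800, (D,merge)→75600, (D,nl_idx)→246600, (B,merge)→328550, (B,nl)→1008200 …(+1); best=13800 via (D,hash)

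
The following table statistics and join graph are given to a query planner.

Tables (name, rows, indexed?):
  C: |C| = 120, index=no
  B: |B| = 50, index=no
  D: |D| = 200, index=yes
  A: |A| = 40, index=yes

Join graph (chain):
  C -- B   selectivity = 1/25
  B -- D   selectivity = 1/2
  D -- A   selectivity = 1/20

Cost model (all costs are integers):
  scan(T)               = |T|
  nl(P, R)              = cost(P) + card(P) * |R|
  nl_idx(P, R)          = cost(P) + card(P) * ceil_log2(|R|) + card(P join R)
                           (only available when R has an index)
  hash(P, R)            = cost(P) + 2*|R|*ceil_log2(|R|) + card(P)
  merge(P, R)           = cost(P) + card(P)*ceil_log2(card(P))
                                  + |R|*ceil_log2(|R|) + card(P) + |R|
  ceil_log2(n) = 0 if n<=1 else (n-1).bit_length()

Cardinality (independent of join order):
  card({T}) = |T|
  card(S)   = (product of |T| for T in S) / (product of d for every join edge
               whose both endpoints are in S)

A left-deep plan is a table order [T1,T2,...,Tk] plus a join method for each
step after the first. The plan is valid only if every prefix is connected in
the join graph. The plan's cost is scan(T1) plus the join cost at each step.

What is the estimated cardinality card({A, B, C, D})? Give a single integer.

Tables in S: A(40), B(50), C(120), D(200)
Edges inside S: C-B(d=25), B-D(d=2), D-A(d=20)
numerator = 40 * 50 * 120 * 200 = 48000000
denominator = 25 * 2 * 20 = 1000
card(S) = 48000000 / 1000 = 48000

48000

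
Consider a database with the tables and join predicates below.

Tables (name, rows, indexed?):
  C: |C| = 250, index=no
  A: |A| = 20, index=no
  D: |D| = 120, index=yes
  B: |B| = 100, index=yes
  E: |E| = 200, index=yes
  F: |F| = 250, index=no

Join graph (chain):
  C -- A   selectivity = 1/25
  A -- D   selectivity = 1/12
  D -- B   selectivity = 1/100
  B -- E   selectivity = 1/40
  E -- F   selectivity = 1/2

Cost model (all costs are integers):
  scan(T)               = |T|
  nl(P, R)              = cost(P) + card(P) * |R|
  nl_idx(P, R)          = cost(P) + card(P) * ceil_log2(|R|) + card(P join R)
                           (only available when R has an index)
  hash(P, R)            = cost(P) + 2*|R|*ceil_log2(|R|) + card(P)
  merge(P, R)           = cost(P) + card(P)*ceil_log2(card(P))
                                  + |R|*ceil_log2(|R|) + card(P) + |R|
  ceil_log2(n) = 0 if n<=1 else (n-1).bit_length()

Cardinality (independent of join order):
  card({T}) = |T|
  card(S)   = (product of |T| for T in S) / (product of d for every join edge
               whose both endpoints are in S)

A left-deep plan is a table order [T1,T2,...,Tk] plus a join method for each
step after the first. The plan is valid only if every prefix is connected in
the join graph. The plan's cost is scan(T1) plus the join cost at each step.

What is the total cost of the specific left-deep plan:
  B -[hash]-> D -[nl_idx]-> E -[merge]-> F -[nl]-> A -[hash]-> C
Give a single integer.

1641290

step 1: scan B: cost=100, card=100
step 2: join D via hash
    card(P join D) = 100*120/(100) = 120
    cost = 100 + 2*120*7 + 100 = 1880
step 3: join E via nl_idx
    card(P join E) = 120*200/(40) = 600
    cost = 1880 + 120*8 + 600 = 3440
step 4: join F via merge
    card(P join F) = 600*250/(2) = 75000
    cost = 3440 + 600*10 + 250*8 + 600 + 250 = 12290
step 5: join A via nl
    card(P join A) = 75000*20/(12) = 125000
    cost = 12290 + 75000*20 = 1512290
step 6: join C via hash
    card(P join C) = 125000*250/(25) = 1250000
    cost = 1512290 + 2*250*8 + 125000 = 1641290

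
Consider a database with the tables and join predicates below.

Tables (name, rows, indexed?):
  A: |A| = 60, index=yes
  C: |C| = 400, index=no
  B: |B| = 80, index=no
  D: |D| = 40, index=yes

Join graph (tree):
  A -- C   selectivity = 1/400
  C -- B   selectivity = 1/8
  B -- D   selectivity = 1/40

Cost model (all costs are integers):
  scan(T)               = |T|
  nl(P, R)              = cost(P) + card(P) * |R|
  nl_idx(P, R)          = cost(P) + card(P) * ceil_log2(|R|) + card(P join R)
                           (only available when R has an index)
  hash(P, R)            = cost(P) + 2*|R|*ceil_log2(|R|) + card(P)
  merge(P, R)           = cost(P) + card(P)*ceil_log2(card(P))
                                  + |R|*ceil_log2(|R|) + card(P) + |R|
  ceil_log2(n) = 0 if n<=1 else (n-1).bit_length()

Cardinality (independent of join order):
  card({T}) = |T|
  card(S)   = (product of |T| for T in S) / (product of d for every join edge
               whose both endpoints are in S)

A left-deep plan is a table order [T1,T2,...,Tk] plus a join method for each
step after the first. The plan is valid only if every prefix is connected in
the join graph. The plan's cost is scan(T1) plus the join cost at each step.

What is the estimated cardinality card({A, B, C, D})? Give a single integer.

Tables in S: A(60), B(80), C(400), D(40)
Edges inside S: A-C(d=400), C-B(d=8), B-D(d=40)
numerator = 60 * 80 * 400 * 40 = 76800000
denominator = 400 * 8 * 40 = 128000
card(S) = 76800000 / 128000 = 600

600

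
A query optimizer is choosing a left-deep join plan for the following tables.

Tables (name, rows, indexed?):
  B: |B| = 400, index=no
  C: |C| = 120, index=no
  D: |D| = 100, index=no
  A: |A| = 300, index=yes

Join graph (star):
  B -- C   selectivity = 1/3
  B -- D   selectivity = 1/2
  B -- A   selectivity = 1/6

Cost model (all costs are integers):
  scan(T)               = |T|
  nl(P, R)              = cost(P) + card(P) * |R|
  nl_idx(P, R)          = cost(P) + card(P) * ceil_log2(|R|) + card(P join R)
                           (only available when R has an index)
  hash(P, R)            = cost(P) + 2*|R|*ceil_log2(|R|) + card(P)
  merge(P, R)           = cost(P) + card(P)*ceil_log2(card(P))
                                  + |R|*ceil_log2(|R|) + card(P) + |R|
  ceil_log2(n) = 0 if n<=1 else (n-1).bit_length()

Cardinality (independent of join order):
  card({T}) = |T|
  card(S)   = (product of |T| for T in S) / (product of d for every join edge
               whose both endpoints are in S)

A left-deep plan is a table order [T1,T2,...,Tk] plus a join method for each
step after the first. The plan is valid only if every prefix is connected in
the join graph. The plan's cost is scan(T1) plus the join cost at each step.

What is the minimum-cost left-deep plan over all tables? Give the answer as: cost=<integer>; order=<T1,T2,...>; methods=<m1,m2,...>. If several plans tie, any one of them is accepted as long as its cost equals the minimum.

cost=825280; order=B,C,A,D; methods=hash,hash,hash

Selinger DP (subsets sized 1..n):
  {B}: scan cost=400, card=400
  {C}: scan cost=120, card=120
  {D}: scan cost=100, card=100
  {A}: scan cost=300, card=300
  {BC}: card=16000; try (C,hash)→2480, (B,merge)→5080, (C,merge)→5360, (B,hash)→7440, (B,nl)→48120, (C,nl)→48400; best=2480 via (C,hash)
  {BD}: card=20000; try (D,hash)→2200, (B,merge)→4900, (D,merge)→5200, (B,hash)→7400, (B,nl)→40100, (D,nl)→40400; best=2200 via (D,hash)
  {AB}: card=20000; try (A,hash)→6200, (B,merge)→7300, (A,merge)→7400, (B,hash)→7800, (A,nl_idx)→24000, (B,nl)→120300 …(+1); best=6200 via (A,hash)
  {BCD}: card=800000; try (D,hash)→19880, (C,hash)→23880, (D,merge)→243280, (C,merge)→323160, (D,nl)→1602480, (C,nl)→2402200; best=19880 via (D,hash)
  {ABC}: card=800000; try (A,hash)→23880, (C,hash)→27880, (A,merge)→245480, (C,merge)→327160, (A,nl_idx)→946480, (C,nl)→2406200 …(+1); best=23880 via (A,hash)
  {ABD}: card=1000000; try (D,hash)→27600, (A,hash)→27600, (A,merge)→325200, (D,merge)→327000, (A,nl_idx)→1182200, (D,nl)→2006200 …(+1); best=27600 via (D,hash)
  {ABCD}: card=40000000; try (D,hash)→825280, (A,hash)→825280, (C,hash)→1029280, (A,merge)→16822880, (D,merge)→16824680, (C,merge)→21028560 …(+4); best=825280 via (D,hash)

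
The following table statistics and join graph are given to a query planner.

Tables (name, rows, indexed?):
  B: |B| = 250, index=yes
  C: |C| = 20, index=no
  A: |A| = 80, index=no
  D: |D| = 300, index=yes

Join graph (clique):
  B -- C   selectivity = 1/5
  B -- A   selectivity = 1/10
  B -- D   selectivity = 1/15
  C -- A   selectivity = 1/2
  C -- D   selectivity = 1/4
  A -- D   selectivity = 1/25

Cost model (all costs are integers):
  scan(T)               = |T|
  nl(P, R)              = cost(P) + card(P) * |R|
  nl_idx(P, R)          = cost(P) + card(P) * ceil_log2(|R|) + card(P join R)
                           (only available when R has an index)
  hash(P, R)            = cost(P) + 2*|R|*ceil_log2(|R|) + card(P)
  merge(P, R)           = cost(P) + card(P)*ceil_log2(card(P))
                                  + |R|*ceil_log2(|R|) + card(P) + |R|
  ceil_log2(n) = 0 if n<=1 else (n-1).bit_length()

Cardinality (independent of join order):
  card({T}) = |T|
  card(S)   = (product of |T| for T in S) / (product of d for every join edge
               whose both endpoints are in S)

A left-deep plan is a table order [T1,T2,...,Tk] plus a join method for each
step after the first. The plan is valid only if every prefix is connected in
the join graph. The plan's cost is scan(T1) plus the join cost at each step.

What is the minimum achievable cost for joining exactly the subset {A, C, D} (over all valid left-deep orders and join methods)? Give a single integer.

Selinger DP over subsets of {A,C,D}:
  {C}: scan cost=20, card=20
  {A}: scan cost=80, card=80
  {D}: scan cost=300, card=300
  {AC}: card=800; try (C,hash)→360, (A,merge)→780, (C,merge)→840, (A,hash)→1160, (A,nl)→1620, (C,nl)→1680; best=360 via (C,hash)
  {CD}: card=1500; try (C,hash)→800, (D,nl_idx)→1700, (D,merge)→3140, (C,merge)→3420, (D,hash)→5440, (D,nl)→6020 …(+1); best=800 via (C,hash)
  {AD}: card=960; try (A,hash)→1720, (D,nl_idx)→1760, (D,merge)→3720, (A,merge)→3940, (D,hash)→5560, (D,nl)→24080 …(+1); best=1720 via (A,hash)
  {ACD}: card=2400; try (C,hash)→2880, (A,hash)→3420, (D,hash)→6560, (D,nl_idx)→9960, (D,merge)→12160, (C,merge)→12400 …(+4); best=2880 via (C,hash)

2880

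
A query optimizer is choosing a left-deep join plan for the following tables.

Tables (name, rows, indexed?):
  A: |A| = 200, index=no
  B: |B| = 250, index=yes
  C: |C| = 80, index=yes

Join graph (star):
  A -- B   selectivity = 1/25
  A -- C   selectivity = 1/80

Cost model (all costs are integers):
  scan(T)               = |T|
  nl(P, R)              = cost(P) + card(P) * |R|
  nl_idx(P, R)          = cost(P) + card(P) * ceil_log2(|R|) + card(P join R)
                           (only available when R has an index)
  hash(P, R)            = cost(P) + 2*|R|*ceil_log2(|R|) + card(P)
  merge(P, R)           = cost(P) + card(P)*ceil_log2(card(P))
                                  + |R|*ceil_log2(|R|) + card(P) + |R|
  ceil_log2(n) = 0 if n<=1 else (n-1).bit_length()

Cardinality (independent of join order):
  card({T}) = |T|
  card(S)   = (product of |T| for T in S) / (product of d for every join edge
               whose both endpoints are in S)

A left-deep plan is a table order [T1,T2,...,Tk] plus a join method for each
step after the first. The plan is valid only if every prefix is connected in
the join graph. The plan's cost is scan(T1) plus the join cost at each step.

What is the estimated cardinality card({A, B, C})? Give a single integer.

2000

Tables in S: A(200), B(250), C(80)
Edges inside S: A-B(d=25), A-C(d=80)
numerator = 200 * 250 * 80 = 4000000
denominator = 25 * 80 = 2000
card(S) = 4000000 / 2000 = 2000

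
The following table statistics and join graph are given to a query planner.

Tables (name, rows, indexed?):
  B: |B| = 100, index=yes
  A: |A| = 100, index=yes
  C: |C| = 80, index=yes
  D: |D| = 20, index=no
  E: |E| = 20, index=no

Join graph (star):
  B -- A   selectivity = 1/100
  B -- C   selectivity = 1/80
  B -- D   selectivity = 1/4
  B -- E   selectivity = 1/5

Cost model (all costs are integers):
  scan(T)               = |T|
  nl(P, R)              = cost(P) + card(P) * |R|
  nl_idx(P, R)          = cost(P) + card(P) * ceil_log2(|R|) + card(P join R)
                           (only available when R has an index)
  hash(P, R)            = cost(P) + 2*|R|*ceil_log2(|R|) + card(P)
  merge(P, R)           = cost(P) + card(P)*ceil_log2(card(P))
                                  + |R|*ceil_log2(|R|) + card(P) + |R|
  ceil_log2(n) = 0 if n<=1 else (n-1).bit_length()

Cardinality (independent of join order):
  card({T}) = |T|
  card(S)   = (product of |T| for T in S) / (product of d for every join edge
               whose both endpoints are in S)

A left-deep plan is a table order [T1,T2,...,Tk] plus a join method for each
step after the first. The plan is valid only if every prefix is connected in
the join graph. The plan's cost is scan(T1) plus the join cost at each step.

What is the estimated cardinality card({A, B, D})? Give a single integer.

Tables in S: A(100), B(100), D(20)
Edges inside S: B-A(d=100), B-D(d=4)
numerator = 100 * 100 * 20 = 200000
denominator = 100 * 4 = 400
card(S) = 200000 / 400 = 500

500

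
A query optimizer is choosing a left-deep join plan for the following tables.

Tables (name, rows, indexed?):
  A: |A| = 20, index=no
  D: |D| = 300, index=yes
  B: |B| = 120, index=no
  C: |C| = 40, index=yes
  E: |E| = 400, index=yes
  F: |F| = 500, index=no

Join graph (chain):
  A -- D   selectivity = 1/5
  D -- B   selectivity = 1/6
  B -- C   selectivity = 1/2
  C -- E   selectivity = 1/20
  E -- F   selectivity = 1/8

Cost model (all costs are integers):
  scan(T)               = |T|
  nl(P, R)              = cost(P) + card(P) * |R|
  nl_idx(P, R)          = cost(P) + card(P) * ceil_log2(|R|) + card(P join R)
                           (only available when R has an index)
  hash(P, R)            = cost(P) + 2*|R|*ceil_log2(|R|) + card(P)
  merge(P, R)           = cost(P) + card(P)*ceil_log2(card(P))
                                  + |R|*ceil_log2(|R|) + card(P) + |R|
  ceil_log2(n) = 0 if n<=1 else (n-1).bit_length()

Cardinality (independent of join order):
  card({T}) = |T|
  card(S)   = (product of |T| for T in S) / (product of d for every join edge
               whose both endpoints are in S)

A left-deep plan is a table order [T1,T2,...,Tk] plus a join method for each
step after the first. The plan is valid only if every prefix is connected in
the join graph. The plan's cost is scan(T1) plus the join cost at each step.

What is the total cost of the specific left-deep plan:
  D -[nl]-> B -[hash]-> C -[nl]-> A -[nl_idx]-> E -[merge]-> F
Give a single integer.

step 1: scan D: cost=300, card=300
step 2: join B via nl
    card(P join B) = 300*120/(6) = 6000
    cost = 300 + 300*120 = 36300
step 3: join C via hash
    card(P join C) = 6000*40/(2) = 120000
    cost = 36300 + 2*40*6 + 6000 = 42780
step 4: join A via nl
    card(P join A) = 120000*20/(5) = 480000
    cost = 42780 + 120000*20 = 2442780
step 5: join E via nl_idx
    card(P join E) = 480000*400/(20) = 9600000
    cost = 2442780 + 480000*9 + 9600000 = 16362780
step 6: join F via merge
    card(P join F) = 9600000*500/(8) = 600000000
    cost = 16362780 + 9600000*24 + 500*9 + 9600000 + 500 = 256367780

256367780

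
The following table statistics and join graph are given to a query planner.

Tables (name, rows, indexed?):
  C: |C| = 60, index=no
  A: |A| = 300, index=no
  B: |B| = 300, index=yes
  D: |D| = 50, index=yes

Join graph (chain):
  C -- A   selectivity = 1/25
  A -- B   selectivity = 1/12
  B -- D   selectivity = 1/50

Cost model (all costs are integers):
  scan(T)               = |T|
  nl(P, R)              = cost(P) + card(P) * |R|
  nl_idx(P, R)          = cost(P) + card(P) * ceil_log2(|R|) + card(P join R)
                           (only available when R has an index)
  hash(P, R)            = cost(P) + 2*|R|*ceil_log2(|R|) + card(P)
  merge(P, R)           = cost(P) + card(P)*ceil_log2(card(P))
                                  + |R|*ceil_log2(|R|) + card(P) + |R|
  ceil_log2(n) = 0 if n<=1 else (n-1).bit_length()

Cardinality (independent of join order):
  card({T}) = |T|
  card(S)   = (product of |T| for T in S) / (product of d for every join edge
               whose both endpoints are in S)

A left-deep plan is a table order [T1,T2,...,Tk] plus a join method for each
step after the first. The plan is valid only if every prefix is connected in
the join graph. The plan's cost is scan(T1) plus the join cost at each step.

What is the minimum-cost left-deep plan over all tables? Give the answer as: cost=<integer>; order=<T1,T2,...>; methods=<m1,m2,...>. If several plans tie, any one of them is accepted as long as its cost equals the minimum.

Selinger DP (subsets sized 1..n):
  {C}: scan cost=60, card=60
  {A}: scan cost=300, card=300
  {B}: scan cost=300, card=300
  {D}: scan cost=50, card=50
  {AC}: card=720; try (C,hash)→1320, (A,merge)→3480, (C,merge)→3720, (A,hash)→5520, (A,nl)→18060, (C,nl)→18300; best=1320 via (C,hash)
  {AB}: card=7500; try (B,hash)→6000, (A,hash)→6000, (B,merge)→6300, (A,merge)→6300, (B,nl_idx)→10500, (B,nl)→90300 …(+1); best=6000 via (B,hash)
  {BD}: card=300; try (B,nl_idx)→800, (D,hash)→1200, (D,nl_idx)→2400, (B,merge)→3400, (D,merge)→3650, (B,hash)→5500 …(+2); best=800 via (B,nl_idx)
  {ABC}: card=18000; try (B,hash)→7440, (B,merge)→12240, (C,hash)→14220, (B,nl_idx)→25800, (C,merge)→111420, (B,nl)→217320 …(+1); best=7440 via (B,hash)
  {ABD}: card=7500; try (A,hash)→6500, (A,merge)→6800, (D,hash)→14100, (D,nl_idx)→58500, (A,nl)→90800, (D,merge)→111350 …(+1); best=6500 via (A,hash)
  {ABCD}: card=18000; try (C,hash)→14720, (D,hash)→26040, (C,merge)→111920, (D,nl_idx)→133440, (D,merge)→295790, (C,nl)→456500 …(+1); best=14720 via (C,hash)

cost=14720; order=D,B,A,C; methods=nl_idx,hash,hash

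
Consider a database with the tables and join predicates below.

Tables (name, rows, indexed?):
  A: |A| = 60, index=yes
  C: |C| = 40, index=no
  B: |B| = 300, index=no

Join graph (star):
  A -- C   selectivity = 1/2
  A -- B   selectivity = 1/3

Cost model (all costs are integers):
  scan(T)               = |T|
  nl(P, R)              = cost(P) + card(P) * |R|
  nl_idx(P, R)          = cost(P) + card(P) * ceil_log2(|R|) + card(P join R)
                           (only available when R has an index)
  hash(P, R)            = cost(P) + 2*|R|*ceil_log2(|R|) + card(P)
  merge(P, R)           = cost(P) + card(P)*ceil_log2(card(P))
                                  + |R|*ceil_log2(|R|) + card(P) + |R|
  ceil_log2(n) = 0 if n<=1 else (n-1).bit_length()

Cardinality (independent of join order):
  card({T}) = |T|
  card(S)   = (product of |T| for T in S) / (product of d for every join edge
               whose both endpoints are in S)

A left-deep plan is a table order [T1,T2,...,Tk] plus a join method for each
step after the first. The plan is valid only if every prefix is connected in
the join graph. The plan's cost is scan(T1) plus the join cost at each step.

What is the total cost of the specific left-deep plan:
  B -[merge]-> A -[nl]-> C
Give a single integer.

243720

step 1: scan B: cost=300, card=300
step 2: join A via merge
    card(P join A) = 300*60/(3) = 6000
    cost = 300 + 300*9 + 60*6 + 300 + 60 = 3720
step 3: join C via nl
    card(P join C) = 6000*40/(2) = 120000
    cost = 3720 + 6000*40 = 243720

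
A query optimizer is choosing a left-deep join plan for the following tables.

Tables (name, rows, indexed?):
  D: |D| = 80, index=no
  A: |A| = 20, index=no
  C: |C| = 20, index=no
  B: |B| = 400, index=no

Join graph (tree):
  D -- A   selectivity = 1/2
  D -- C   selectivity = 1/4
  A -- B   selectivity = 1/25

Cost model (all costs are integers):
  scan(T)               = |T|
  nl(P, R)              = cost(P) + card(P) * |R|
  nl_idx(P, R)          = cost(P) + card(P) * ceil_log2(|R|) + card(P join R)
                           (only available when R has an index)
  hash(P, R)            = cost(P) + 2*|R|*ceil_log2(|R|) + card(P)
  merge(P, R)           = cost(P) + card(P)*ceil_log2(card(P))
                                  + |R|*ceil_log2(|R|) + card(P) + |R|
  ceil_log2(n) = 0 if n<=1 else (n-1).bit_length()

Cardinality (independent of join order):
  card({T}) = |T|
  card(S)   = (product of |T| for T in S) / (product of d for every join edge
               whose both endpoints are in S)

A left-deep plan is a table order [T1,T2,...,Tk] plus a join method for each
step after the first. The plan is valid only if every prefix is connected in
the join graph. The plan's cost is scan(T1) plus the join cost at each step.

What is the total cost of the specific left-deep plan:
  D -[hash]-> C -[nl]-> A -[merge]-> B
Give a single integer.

step 1: scan D: cost=80, card=80
step 2: join C via hash
    card(P join C) = 80*20/(4) = 400
    cost = 80 + 2*20*5 + 80 = 360
step 3: join A via nl
    card(P join A) = 400*20/(2) = 4000
    cost = 360 + 400*20 = 8360
step 4: join B via merge
    card(P join B) = 4000*400/(25) = 64000
    cost = 8360 + 4000*12 + 400*9 + 4000 + 400 = 64360

64360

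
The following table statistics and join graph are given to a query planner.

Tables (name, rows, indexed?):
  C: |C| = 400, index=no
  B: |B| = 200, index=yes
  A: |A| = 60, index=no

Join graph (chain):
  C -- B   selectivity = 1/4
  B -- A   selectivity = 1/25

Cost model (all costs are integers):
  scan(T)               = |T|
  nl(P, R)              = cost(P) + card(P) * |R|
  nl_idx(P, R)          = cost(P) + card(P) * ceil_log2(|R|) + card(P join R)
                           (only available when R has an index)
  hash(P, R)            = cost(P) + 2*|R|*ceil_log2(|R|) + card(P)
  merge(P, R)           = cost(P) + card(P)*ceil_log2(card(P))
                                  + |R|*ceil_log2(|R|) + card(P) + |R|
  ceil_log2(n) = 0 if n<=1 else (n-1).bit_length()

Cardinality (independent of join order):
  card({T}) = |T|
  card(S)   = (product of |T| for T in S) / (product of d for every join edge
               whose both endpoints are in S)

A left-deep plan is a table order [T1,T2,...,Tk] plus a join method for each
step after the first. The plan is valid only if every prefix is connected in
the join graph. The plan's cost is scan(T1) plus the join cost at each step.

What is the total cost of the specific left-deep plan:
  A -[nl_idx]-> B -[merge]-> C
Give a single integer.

9820

step 1: scan A: cost=60, card=60
step 2: join B via nl_idx
    card(P join B) = 60*200/(25) = 480
    cost = 60 + 60*8 + 480 = 1020
step 3: join C via merge
    card(P join C) = 480*400/(4) = 48000
    cost = 1020 + 480*9 + 400*9 + 480 + 400 = 9820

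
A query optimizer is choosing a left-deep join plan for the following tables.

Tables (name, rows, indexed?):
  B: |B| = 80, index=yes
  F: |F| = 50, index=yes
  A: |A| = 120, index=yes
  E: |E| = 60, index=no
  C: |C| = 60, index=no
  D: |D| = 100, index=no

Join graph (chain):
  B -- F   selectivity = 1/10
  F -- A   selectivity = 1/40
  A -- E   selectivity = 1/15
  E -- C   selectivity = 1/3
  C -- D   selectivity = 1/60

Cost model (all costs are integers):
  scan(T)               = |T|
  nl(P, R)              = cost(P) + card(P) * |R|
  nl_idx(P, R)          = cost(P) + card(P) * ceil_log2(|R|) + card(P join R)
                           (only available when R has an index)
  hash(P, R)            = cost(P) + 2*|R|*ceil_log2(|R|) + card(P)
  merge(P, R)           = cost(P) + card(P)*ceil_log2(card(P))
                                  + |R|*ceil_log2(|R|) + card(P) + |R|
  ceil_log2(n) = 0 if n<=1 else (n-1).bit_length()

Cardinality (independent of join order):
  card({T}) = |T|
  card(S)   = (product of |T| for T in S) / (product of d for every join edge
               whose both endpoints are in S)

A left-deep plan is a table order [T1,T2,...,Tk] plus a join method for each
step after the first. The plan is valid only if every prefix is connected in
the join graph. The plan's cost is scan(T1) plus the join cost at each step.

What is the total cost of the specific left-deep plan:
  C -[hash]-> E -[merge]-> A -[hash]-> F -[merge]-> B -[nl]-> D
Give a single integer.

9807040

step 1: scan C: cost=60, card=60
step 2: join E via hash
    card(P join E) = 60*60/(3) = 1200
    cost = 60 + 2*60*6 + 60 = 840
step 3: join A via merge
    card(P join A) = 1200*120/(15) = 9600
    cost = 840 + 1200*11 + 120*7 + 1200 + 120 = 16200
step 4: join F via hash
    card(P join F) = 9600*50/(40) = 12000
    cost = 16200 + 2*50*6 + 9600 = 26400
step 5: join B via merge
    card(P join B) = 12000*80/(10) = 96000
    cost = 26400 + 12000*14 + 80*7 + 12000 + 80 = 207040
step 6: join D via nl
    card(P join D) = 96000*100/(60) = 160000
    cost = 207040 + 96000*100 = 9807040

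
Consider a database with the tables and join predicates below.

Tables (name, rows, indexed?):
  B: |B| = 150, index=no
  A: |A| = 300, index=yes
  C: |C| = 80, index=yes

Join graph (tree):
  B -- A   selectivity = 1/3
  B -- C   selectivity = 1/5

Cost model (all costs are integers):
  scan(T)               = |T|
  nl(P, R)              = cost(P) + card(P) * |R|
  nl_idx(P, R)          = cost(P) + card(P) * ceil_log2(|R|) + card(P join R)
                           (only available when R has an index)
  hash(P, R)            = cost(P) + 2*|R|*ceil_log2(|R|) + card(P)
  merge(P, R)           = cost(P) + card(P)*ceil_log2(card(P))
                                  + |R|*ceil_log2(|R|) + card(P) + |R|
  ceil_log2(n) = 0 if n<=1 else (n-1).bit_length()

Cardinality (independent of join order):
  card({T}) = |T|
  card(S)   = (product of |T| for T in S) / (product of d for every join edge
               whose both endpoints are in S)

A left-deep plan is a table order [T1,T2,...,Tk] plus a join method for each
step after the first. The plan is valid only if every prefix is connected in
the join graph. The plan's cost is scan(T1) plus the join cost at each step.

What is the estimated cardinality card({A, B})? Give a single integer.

15000

Tables in S: A(300), B(150)
Edges inside S: B-A(d=3)
numerator = 300 * 150 = 45000
denominator = 3 = 3
card(S) = 45000 / 3 = 15000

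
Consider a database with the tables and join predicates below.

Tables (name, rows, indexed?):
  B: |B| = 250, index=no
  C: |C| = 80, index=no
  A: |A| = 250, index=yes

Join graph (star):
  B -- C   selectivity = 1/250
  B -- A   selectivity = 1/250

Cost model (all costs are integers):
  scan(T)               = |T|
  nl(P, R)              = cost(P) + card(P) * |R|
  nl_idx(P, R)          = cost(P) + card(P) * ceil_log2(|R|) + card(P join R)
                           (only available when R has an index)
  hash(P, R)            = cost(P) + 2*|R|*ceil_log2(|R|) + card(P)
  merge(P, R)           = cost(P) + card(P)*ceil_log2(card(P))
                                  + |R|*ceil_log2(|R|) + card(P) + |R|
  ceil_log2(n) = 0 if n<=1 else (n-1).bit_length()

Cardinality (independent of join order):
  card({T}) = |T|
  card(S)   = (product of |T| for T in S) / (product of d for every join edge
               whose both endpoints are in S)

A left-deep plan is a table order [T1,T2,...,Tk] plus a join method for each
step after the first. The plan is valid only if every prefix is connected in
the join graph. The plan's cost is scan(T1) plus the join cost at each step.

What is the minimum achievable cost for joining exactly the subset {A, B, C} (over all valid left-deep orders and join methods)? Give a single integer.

Selinger DP over subsets of {A,B,C}:
  {B}: scan cost=250, card=250
  {C}: scan cost=80, card=80
  {A}: scan cost=250, card=250
  {BC}: card=80; try (C,hash)→1620, (B,merge)→2970, (C,merge)→3140, (B,hash)→4160, (B,nl)→20080, (C,nl)→20250; best=1620 via (C,hash)
  {AB}: card=250; try (A,nl_idx)→2500, (B,hash)→4500, (A,hash)→4500, (B,merge)→4750, (A,merge)→4750, (B,nl)→62750 …(+1); best=2500 via (A,nl_idx)
  {ABC}: card=80; try (A,nl_idx)→2340, (C,hash)→3870, (A,merge)→4510, (C,merge)→5390, (A,hash)→5700, (A,nl)→21620 …(+1); best=2340 via (A,nl_idx)

2340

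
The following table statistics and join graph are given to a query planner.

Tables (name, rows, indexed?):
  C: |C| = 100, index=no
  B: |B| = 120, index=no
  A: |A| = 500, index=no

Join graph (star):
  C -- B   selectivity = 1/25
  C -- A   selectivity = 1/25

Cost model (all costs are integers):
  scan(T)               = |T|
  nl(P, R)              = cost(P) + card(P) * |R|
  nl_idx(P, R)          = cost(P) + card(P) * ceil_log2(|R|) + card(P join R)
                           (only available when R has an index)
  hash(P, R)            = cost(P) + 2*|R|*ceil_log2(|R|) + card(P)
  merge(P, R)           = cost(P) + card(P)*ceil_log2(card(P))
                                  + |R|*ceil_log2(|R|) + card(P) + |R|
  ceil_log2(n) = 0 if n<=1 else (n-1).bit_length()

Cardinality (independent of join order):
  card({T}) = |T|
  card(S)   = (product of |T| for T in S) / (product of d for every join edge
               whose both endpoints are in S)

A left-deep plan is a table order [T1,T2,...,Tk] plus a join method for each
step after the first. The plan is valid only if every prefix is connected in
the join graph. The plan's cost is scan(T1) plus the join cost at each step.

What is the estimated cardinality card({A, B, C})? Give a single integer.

Tables in S: A(500), B(120), C(100)
Edges inside S: C-B(d=25), C-A(d=25)
numerator = 500 * 120 * 100 = 6000000
denominator = 25 * 25 = 625
card(S) = 6000000 / 625 = 9600

9600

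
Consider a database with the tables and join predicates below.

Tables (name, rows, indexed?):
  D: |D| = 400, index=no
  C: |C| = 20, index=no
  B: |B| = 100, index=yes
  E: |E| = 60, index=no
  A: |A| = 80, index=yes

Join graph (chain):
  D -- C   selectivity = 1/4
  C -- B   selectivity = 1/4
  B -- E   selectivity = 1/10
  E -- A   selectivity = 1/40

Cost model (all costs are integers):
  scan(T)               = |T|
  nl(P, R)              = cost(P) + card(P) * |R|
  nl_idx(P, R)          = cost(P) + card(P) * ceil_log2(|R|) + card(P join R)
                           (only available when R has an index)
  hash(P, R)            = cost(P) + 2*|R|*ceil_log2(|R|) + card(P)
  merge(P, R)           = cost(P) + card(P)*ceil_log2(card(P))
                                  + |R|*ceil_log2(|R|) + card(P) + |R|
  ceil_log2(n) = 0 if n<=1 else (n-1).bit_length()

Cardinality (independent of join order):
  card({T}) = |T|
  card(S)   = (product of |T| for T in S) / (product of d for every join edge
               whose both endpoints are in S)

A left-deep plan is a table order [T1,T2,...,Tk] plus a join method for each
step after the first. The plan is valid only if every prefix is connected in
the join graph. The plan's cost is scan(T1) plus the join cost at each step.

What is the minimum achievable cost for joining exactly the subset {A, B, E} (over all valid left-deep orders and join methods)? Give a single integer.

Selinger DP over subsets of {A,B,E}:
  {B}: scan cost=100, card=100
  {E}: scan cost=60, card=60
  {A}: scan cost=80, card=80
  {BE}: card=600; try (E,hash)→920, (B,nl_idx)→1080, (B,merge)→1280, (E,merge)→1320, (B,hash)→1520, (B,nl)→6060 …(+1); best=920 via (E,hash)
  {AE}: card=120; try (A,nl_idx)→600, (E,hash)→880, (A,merge)→1120, (E,merge)→1140, (A,hash)→1240, (A,nl)→4860 …(+1); best=600 via (A,nl_idx)
  {ABE}: card=1200; try (B,hash)→2120, (B,merge)→2360, (B,nl_idx)→2640, (A,hash)→2640, (A,nl_idx)→6320, (A,merge)→8160 …(+2); best=2120 via (B,hash)

2120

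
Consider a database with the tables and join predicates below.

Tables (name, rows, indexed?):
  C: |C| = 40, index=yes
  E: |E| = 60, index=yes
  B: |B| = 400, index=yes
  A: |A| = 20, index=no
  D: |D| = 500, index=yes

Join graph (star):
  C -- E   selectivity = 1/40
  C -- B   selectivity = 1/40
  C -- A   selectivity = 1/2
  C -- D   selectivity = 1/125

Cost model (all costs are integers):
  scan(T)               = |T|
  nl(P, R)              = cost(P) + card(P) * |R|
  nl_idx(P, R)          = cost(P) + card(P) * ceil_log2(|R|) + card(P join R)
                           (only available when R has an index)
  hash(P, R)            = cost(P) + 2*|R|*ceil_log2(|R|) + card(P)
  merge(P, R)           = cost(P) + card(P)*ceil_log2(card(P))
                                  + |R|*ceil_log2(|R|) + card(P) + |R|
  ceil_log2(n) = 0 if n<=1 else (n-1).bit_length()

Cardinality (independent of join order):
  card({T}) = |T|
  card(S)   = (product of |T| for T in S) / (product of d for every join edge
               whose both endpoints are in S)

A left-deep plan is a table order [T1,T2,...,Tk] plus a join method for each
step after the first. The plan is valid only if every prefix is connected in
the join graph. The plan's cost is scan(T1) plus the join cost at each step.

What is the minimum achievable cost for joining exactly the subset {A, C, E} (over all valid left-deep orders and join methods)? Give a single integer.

Selinger DP over subsets of {A,C,E}:
  {C}: scan cost=40, card=40
  {E}: scan cost=60, card=60
  {A}: scan cost=20, card=20
  {CE}: card=60; try (E,nl_idx)→340, (C,nl_idx)→480, (C,hash)→600, (E,merge)→740, (C,merge)→760, (E,hash)→800 …(+2); best=340 via (E,nl_idx)
  {AC}: card=400; try (A,hash)→280, (C,merge)→420, (A,merge)→440, (C,hash)→520, (C,nl_idx)→540, (C,nl)→820 …(+1); best=280 via (A,hash)
  {ACE}: card=600; try (A,hash)→600, (A,merge)→880, (E,hash)→1400, (A,nl)→1540, (E,nl_idx)→3280, (E,merge)→4700 …(+1); best=600 via (A,hash)

600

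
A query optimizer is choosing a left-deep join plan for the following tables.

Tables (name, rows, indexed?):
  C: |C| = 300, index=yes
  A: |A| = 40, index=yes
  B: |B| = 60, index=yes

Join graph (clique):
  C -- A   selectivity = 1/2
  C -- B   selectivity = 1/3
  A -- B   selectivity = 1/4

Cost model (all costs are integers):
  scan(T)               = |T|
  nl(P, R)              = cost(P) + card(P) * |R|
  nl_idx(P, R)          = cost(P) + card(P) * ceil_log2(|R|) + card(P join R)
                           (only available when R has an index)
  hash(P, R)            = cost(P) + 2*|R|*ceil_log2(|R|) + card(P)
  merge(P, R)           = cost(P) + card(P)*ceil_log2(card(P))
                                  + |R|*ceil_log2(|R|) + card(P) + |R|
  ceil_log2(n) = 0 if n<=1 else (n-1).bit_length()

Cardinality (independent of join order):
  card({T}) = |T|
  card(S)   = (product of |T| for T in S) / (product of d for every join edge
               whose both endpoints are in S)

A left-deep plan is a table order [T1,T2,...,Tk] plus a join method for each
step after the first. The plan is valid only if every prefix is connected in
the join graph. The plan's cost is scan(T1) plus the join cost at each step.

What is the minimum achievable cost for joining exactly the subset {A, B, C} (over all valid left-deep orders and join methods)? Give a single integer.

Selinger DP over subsets of {A,B,C}:
  {C}: scan cost=300, card=300
  {A}: scan cost=40, card=40
  {B}: scan cost=60, card=60
  {AC}: card=6000; try (A,hash)→1080, (C,merge)→3320, (A,merge)→3580, (C,hash)→5480, (C,nl_idx)→6400, (A,nl_idx)→8100 …(+2); best=1080 via (A,hash)
  {BC}: card=6000; try (B,hash)→1320, (C,merge)→3480, (B,merge)→3720, (C,hash)→5520, (C,nl_idx)→6600, (B,nl_idx)→8100 …(+2); best=1320 via (B,hash)
  {AB}: card=600; try (A,hash)→600, (B,merge)→740, (A,merge)→760, (B,hash)→800, (B,nl_idx)→880, (A,nl_idx)→1020 …(+2); best=600 via (A,hash)
  {ABC}: card=30000; try (C,hash)→6600, (B,hash)→7800, (A,hash)→7800, (C,merge)→10200, (C,nl_idx)→36000, (B,nl_idx)→67080 …(+6); best=6600 via (C,hash)

6600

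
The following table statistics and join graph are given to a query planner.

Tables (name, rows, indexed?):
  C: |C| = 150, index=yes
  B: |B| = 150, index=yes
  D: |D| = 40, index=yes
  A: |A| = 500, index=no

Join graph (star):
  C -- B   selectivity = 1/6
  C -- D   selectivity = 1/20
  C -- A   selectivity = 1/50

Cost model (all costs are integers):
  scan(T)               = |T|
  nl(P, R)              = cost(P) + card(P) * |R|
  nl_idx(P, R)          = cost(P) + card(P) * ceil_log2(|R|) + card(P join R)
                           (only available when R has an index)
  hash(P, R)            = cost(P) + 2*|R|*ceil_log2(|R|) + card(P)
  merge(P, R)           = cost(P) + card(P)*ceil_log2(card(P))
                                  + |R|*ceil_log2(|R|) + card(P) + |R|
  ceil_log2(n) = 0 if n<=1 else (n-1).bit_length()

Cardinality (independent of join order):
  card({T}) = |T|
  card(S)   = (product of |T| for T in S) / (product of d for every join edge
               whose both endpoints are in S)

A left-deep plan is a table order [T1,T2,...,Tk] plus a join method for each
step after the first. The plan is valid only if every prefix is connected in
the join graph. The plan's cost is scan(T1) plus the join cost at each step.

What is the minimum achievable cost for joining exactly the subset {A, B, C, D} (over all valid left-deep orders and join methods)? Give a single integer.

10780

Selinger DP over subsets of {A,B,C,D}:
  {C}: scan cost=150, card=150
  {B}: scan cost=150, card=150
  {D}: scan cost=40, card=40
  {A}: scan cost=500, card=500
  {BC}: card=3750; try (C,hash)→2700, (B,hash)→2700, (C,merge)→2850, (B,merge)→2850, (C,nl_idx)→5100, (B,nl_idx)→5100 …(+2); best=2700 via (C,hash)
  {CD}: card=300; try (C,nl_idx)→660, (D,hash)→780, (D,nl_idx)→1350, (C,merge)→1670, (D,merge)→1780, (C,hash)→2480 …(+2); best=660 via (C,nl_idx)
  {AC}: card=1500; try (C,hash)→3400, (C,nl_idx)→6000, (A,merge)→6500, (C,merge)→6850, (A,hash)→9300, (A,nl)→75150 …(+1); best=3400 via (C,hash)
  {BCD}: card=7500; try (B,hash)→3360, (B,merge)→5010, (D,hash)→6930, (B,nl_idx)→10560, (D,nl_idx)→32700, (B,nl)→45660 …(+2); best=3360 via (B,hash)
  {ABC}: card=37500; try (B,hash)→7300, (A,hash)→15450, (B,merge)→22750, (B,nl_idx)→52900, (A,merge)→56450, (B,nl)→228400 …(+1); best=7300 via (B,hash)
  {ACD}: card=3000; try (D,hash)→5380, (A,merge)→8660, (A,hash)→9960, (D,nl_idx)→15400, (D,merge)→21680, (D,nl)→63400 …(+1); best=5380 via (D,hash)
  {ABCD}: card=75000; try (B,hash)→10780, (A,hash)→19860, (D,hash)→45280, (B,merge)→45730, (B,nl_idx)→104380, (A,merge)→113360 …(+5); best=10780 via (B,hash)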